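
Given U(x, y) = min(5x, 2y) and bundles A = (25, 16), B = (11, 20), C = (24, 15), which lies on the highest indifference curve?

Bundle B

Evaluate utility at each bundle:
U(A) = 32.
U(B) = 40.
U(C) = 30.
Highest utility is B, so B ≻ A ≻ C.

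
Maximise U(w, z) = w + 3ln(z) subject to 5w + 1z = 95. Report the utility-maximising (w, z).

MU_w = 1, MU_z = 3/z.
MRS = 1 ÷ (3/z).
Tangency: set MRS = p_w/p_z = 5/1 = 5.
MRS depends only on z: (1/3)·z = 5 ⇒ z* = 5/(1/3) = 15.
From the budget, 5·w = 95 − 1·15 = 80, so w* = 16.

w* = 16, z* = 15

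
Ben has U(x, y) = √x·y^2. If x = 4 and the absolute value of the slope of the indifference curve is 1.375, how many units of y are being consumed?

MU_x = 0.5·x^(-0.5)·y^2 and MU_y = 2·√x·y.
MRS = MU_x/MU_y = (0.25)·y/x.
Substitute x = 4: MRS = y/16. Setting y/16 = 1.375 gives y = 1.375·16 = 22.

y = 22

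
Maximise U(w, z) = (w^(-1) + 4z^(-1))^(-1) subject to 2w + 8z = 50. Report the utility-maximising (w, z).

w* = 5, z* = 5

For CES with ρ = -1, MRS = (1/4)·(z/w)^2.
Tangency: set MRS = p_w/p_z = 2/8 = 0.25.
So (z/w)^2 = 1; taking the square root, z/w = 1, i.e. z = w.
Substitute into the budget 2·w + 8·z = 50: 10·w = 50, so w* = 5 and z* = 5.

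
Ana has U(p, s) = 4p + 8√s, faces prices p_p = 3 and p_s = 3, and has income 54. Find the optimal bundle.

p* = 17, s* = 1

MU_p = 4, MU_s = 8/(2√s).
MRS = 4 ÷ (8/(2√s)).
Tangency: set MRS = p_p/p_s = 3/3 = 1.
MRS depends only on s: √s = 1 ⇒ √s = 1 ⇒ s* = 1.
From the budget, 3·p = 54 − 3·1 = 51, so p* = 17.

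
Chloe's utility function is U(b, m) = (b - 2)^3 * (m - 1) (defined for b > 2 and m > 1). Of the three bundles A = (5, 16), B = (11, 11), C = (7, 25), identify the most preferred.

Bundle B

Evaluate utility at each bundle:
U(A) = 405.
U(B) = 7290.
U(C) = 3000.
Highest utility is B, so B ≻ C ≻ A.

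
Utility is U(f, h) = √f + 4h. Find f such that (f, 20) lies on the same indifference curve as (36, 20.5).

U(36, 20.5) = 88.
Set U(f, 20) = 88 and solve.
With h = 20: √f = 88 − 4·20 = 8, so √f = 8 and f = 64.
Check: U(64, 20) = 88.

f = 64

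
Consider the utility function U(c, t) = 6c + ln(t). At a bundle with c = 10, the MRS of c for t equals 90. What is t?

MU_c = 6, MU_t = 1/t.
MRS = 6 ÷ (1/t).
MRS depends only on t: 6·t = 90 ⇒ t = 90/6 = 15.

t = 15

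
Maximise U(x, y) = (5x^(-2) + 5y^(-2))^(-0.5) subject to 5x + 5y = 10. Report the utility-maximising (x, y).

For CES with ρ = -2, MRS = (y/x)^3.
Tangency: set MRS = p_x/p_y = 5/5 = 1.
So (y/x)^3 = 1; taking the cube root, y/x = 1, i.e. y = x.
Substitute into the budget 5·x + 5·y = 10: 10·x = 10, so x* = 1 and y* = 1.

x* = 1, y* = 1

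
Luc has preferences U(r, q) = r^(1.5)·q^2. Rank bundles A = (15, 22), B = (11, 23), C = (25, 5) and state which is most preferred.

Evaluate utility at each bundle:
U(A) = 28117.859.
U(B) = 19299.440.
U(C) = 3125.000.
Highest utility is A, so A ≻ B ≻ C.

Bundle A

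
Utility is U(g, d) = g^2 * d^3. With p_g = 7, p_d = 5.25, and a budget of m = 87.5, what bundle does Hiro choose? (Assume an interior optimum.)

g* = 5, d* = 10

MU_g = 2·g·d^3 and MU_d = 3·g^2·d^2.
MRS = MU_g/MU_d = (2/3)·d/g.
Tangency: set MRS = p_g/p_d = 7/5.25 = 4/3.
So (2/3)·d/g = 4/3, i.e. d = 2·g.
Substitute into the budget 7·g + 5.25·d = 87.5: 17.5·g = 87.5, so g* = 5.
Then d* = 2·5 = 10.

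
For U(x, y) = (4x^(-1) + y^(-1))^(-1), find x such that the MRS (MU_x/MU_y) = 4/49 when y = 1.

x = 7

For CES with ρ = -1, MRS = (4/1)·(y/x)^2.
Setting (4/1)·(1/x)^2 = 4/49 gives (1/x)^2 = 1/49, so 1/x = 1/7 and x = 7.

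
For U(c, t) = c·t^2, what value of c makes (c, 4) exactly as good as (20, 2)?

c = 5

U(20, 2) = 80.
Set U(c, 4) = 80 and solve.
With t = 4: 4^2 = 16, so c = 80/16 = 5.
Check: U(5, 4) = 80.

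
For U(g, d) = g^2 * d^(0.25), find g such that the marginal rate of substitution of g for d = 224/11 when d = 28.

MU_g = 2·g·d^(0.25) and MU_d = 0.25·g^2·d^(-0.75).
MRS = MU_g/MU_d = (8)·d/g.
Substitute d = 28: MRS = 224/g. Setting 224/g = 224/11 gives g = 224/(224/11) = 11.

g = 11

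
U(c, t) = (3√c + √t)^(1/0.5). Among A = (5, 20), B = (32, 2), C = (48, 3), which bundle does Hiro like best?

Bundle C

Evaluate utility at each bundle:
U(A) = 125.000.
U(B) = 338.000.
U(C) = 507.000.
Highest utility is C, so C ≻ B ≻ A.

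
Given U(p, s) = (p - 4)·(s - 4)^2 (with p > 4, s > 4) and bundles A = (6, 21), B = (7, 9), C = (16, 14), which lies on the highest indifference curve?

Evaluate utility at each bundle:
U(A) = 578.
U(B) = 75.
U(C) = 1200.
Highest utility is C, so C ≻ A ≻ B.

Bundle C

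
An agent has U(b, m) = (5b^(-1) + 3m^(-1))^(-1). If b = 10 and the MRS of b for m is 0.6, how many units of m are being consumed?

For CES with ρ = -1, MRS = (5/3)·(m/b)^2.
Setting (5/3)·(m/10)^2 = 0.6 gives (m/10)^2 = 9/25, so m/10 = 0.6 and m = 6.

m = 6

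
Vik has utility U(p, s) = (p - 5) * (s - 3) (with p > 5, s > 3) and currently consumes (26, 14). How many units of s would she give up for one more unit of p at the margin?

MU_p = (s−3), MU_s = (p−5).
MRS = (s−3)/(p−5).
At (26, 14): MRS = 11/21.
So at (26, 14) the consumer would give up 11/21 units of s for one more unit of p.

MRS = 11/21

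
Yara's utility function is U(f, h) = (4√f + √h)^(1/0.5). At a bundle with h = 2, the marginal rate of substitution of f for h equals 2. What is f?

f = 8

For CES with ρ = 0.5, MRS = (4/1)·√(h/f).
Setting (4/1)·√(2/f) = 2 gives √(2/f) = 0.5, so 2/f = 0.25 and f = 8.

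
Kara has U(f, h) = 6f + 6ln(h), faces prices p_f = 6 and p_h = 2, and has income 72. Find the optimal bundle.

f* = 11, h* = 3

MU_f = 6, MU_h = 6/h.
MRS = 6 ÷ (6/h).
Tangency: set MRS = p_f/p_h = 6/2 = 3.
MRS depends only on h: h = 3 ⇒ h* = 3.
From the budget, 6·f = 72 − 2·3 = 66, so f* = 11.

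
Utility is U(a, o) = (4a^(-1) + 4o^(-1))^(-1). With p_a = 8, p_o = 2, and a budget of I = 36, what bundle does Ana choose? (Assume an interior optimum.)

a* = 3, o* = 6

For CES with ρ = -1, MRS = (o/a)^2.
Tangency: set MRS = p_a/p_o = 8/2 = 4.
So (o/a)^2 = 4; taking the square root, o/a = 2, i.e. o = 2·a.
Substitute into the budget 8·a + 2·o = 36: 12·a = 36, so a* = 3 and o* = 2·3 = 6.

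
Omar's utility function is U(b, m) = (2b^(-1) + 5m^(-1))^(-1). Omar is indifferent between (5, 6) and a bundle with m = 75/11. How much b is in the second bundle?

b = 4

U depends on (b, m) only through S = 2b^(-1) + 5m^(-1), so equal utility means equal S. At (5, 6): S = 37/30.
With m = 75/11: 5·(75/11)^(-1) = 11/15, so 2b^(-1) = 37/30 − 11/15 = 0.5, i.e. b^(-1) = 0.25.
Hence b = 1/0.25 = 4.
Check: U(4, 75/11) = 0.8108.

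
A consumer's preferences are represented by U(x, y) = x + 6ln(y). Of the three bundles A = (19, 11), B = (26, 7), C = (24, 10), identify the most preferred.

Bundle C

Evaluate utility at each bundle:
U(A) = 33.387.
U(B) = 37.675.
U(C) = 37.816.
Highest utility is C, so C ≻ B ≻ A.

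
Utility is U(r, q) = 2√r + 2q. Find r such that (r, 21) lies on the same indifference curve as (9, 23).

U(9, 23) = 52.
Set U(r, 21) = 52 and solve.
With q = 21: 2√r = 52 − 2·21 = 10, so √r = 5 and r = 25.
Check: U(25, 21) = 52.

r = 25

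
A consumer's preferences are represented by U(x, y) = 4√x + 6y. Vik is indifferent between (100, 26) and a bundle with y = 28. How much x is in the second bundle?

x = 49

U(100, 26) = 196.
Set U(x, 28) = 196 and solve.
With y = 28: 4√x = 196 − 6·28 = 28, so √x = 7 and x = 49.
Check: U(49, 28) = 196.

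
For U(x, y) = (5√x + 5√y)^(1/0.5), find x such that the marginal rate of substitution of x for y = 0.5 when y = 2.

For CES with ρ = 0.5, MRS = √(y/x).
Setting √(2/x) = 0.5 gives 2/x = 0.25 and x = 8.

x = 8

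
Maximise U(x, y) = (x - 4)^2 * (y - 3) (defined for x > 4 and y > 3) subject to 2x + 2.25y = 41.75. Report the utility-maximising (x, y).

MU_x = 2·(x−4)·(y−3), MU_y = (x−4)^2.
MRS = (2/1)·(y−3)/(x−4).
Tangency: set MRS = p_x/p_y = 2/2.25 = 8/9.
So (2/1)·(y − 3)/(x − 4) = 8/9, i.e. (y − 3) = (4/9)·(x − 4).
Rewrite the budget in excess-of-subsistence terms: 2·(x − 4) + 2.25·(y − 3) = 41.75 − 2·4 − 2.25·3 = 27.
Substituting, 3·(x − 4) = 27, so x − 4 = 9 and x* = 13.
Then y − 3 = (4/9)·9 = 4, so y* = 7.

x* = 13, y* = 7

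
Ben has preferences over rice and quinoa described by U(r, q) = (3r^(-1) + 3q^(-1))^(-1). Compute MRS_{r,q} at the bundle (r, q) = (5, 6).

For CES with ρ = -1, MRS = (q/r)^2.
At (5, 6): MRS = 36/25.
That is, one extra unit of r is worth 36/25 units of q at the margin.

MRS = 36/25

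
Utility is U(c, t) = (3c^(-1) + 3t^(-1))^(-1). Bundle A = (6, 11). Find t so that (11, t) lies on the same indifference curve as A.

U depends on (c, t) only through S = 3c^(-1) + 3t^(-1), so equal utility means equal S. At (6, 11): S = 17/22.
With c = 11: 3·11^(-1) = 3/11, so 3t^(-1) = 17/22 − 3/11 = 0.5, i.e. t^(-1) = 1/6.
Hence t = 1/(1/6) = 6.
Check: U(11, 6) = 1.2941.

t = 6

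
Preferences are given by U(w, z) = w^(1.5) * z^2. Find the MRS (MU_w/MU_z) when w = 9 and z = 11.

MRS = 11/12

MU_w = 1.5·√w·z^2 and MU_z = 2·w^(1.5)·z.
MRS = MU_w/MU_z = (0.75)·z/w.
At (9, 11): MRS = 11/12.
That is, one extra unit of w is worth 11/12 units of z at the margin.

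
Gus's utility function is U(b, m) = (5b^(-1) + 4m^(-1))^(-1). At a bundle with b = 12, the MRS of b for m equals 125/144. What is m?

m = 10

For CES with ρ = -1, MRS = (5/4)·(m/b)^2.
Setting (5/4)·(m/12)^2 = 125/144 gives (m/12)^2 = 25/36, so m/12 = 5/6 and m = 10.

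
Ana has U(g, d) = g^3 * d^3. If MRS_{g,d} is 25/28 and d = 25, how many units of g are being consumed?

MU_g = 3·g^2·d^3 and MU_d = 3·g^3·d^2.
MRS = MU_g/MU_d = d/g.
Substitute d = 25: MRS = 25/g. Setting 25/g = 25/28 gives g = 25/(25/28) = 28.

g = 28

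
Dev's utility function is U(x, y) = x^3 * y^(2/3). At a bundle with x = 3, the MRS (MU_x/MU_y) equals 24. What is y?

MU_x = 3·x^2·y^(2/3) and MU_y = 2/3·x^3·y^(-1/3).
MRS = MU_x/MU_y = (4.5)·y/x.
Substitute x = 3: MRS = y/(2/3). Setting y/(2/3) = 24 gives y = 24·(2/3) = 16.

y = 16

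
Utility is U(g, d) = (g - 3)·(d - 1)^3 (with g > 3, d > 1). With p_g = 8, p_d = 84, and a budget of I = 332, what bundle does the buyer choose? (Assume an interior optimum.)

g* = 10, d* = 3

MU_g = (d−1)^3, MU_d = 3·(g−3)·(d−1)^2.
MRS = (1/3)·(d−1)/(g−3).
Tangency: set MRS = p_g/p_d = 8/84 = 2/21.
So (1/3)·(d − 1)/(g − 3) = 2/21, i.e. (d − 1) = (2/7)·(g − 3).
Rewrite the budget in excess-of-subsistence terms: 8·(g − 3) + 84·(d − 1) = 332 − 8·3 − 84·1 = 224.
Substituting, 32·(g − 3) = 224, so g − 3 = 7 and g* = 10.
Then d − 1 = (2/7)·7 = 2, so d* = 3.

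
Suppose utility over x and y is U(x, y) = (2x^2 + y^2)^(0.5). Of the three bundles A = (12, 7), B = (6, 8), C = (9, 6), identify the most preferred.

Bundle A

Evaluate utility at each bundle:
U(A) = 18.358.
U(B) = 11.662.
U(C) = 14.071.
Highest utility is A, so A ≻ C ≻ B.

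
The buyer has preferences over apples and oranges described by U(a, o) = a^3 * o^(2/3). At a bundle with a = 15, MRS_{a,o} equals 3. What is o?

o = 10

MU_a = 3·a^2·o^(2/3) and MU_o = 2/3·a^3·o^(-1/3).
MRS = MU_a/MU_o = (4.5)·o/a.
Substitute a = 15: MRS = o/(10/3). Setting o/(10/3) = 3 gives o = 3·(10/3) = 10.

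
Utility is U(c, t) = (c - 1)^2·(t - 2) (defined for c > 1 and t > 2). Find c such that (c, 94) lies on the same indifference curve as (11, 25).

U(11, 25) = 2300.
Set U(c, 94) = 2300 and solve.
With t = 94: (94 − 2) = 92, so (c − 1)^2 = 2300/92 = 25.
Taking the square root (with c > 1): c − 1 = 5, so c = 6.
Check: U(6, 94) = 2300.

c = 6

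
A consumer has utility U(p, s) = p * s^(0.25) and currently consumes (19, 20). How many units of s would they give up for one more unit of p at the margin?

MRS = 80/19

MU_p = s^(0.25) and MU_s = 0.25·p·s^(-0.75).
MRS = MU_p/MU_s = (4)·s/p.
At (19, 20): MRS = 80/19.
That is, one extra unit of p is worth 80/19 units of s at the margin.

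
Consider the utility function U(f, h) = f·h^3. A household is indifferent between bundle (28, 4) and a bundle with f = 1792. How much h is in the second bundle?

h = 1

U(28, 4) = 1792.
Set U(1792, h) = 1792 and solve.
With f = 1792: h^3 = 1792/1792 = 1; taking the cube root, h = 1.
Check: U(1792, 1) = 1792.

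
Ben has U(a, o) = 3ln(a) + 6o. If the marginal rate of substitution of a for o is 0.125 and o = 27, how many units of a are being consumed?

a = 4

MU_a = 3/a, MU_o = 6.
MRS = 3/a ÷ 6.
MRS depends only on a: 0.5/a = 0.125 ⇒ a = 0.5/0.125 = 4.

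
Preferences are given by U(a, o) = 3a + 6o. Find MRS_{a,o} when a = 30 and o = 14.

MRS = 0.5

MU_a = 3, MU_o = 6, so MRS = 3/6 = 0.5 at every bundle.
At (30, 14): MRS = 0.5.
That is, one extra unit of a is worth 0.5 units of o at the margin.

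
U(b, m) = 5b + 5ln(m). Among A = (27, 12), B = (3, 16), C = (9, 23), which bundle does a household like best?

Bundle A

Evaluate utility at each bundle:
U(A) = 147.425.
U(B) = 28.863.
U(C) = 60.677.
Highest utility is A, so A ≻ C ≻ B.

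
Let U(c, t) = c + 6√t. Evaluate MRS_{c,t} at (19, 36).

MU_c = 1, MU_t = 6/(2√t).
MRS = 1 ÷ (6/(2√t)).
At (19, 36): MRS = 2.
That is, one extra unit of c is worth 2 units of t at the margin.

MRS = 2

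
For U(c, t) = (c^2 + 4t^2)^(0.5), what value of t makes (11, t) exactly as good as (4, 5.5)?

U depends on (c, t) only through S = c^2 + 4t^2, so equal utility means equal S. At (4, 5.5): S = 137.
With c = 11: 11^2 = 121, so 4t^2 = 137 − 121 = 16, i.e. t^2 = 4.
Hence t = √4 = 2.
Check: U(11, 2) = 11.7047.

t = 2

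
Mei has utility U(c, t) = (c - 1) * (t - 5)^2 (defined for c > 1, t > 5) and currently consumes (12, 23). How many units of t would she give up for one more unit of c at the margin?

MRS = 9/11

MU_c = (t−5)^2, MU_t = 2·(c−1)·(t−5).
MRS = (1/2)·(t−5)/(c−1).
At (12, 23): MRS = 9/11.
That is, one extra unit of c is worth 9/11 units of t at the margin.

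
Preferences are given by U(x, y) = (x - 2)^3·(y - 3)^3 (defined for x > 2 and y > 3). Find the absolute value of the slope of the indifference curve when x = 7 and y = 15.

MRS = 2.4

MU_x = 3·(x−2)^2·(y−3)^3, MU_y = 3·(x−2)^3·(y−3)^2.
MRS = (y−3)/(x−2).
At (7, 15): MRS = 2.4.
The indifference curve has slope −2.4 at this bundle.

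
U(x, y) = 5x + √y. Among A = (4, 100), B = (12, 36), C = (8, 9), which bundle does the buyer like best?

Evaluate utility at each bundle:
U(A) = 30.000.
U(B) = 66.000.
U(C) = 43.000.
Highest utility is B, so B ≻ C ≻ A.

Bundle B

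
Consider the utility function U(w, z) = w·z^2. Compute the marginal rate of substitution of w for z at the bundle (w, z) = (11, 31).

MRS = 31/22

MU_w = z^2 and MU_z = 2·w·z.
MRS = MU_w/MU_z = (1/2)·z/w.
At (11, 31): MRS = 31/22.
The indifference curve has slope −31/22 at this bundle.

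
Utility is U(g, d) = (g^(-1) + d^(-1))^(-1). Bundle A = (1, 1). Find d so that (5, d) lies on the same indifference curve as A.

d = 5/9

U depends on (g, d) only through S = g^(-1) + d^(-1), so equal utility means equal S. At (1, 1): S = 2.
With g = 5: 5^(-1) = 0.2, so d^(-1) = 2 − 0.2 = 1.8.
Hence d = 1/1.8 = 5/9.
Check: U(5, 5/9) = 0.5.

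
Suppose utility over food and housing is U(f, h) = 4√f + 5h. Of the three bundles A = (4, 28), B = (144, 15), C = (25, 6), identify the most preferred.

Evaluate utility at each bundle:
U(A) = 148.000.
U(B) = 123.000.
U(C) = 50.000.
Highest utility is A, so A ≻ B ≻ C.

Bundle A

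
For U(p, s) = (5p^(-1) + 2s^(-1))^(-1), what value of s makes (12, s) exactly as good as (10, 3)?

U depends on (p, s) only through S = 5p^(-1) + 2s^(-1), so equal utility means equal S. At (10, 3): S = 7/6.
With p = 12: 5·12^(-1) = 5/12, so 2s^(-1) = 7/6 − 5/12 = 0.75, i.e. s^(-1) = 0.375.
Hence s = 1/0.375 = 8/3.
Check: U(12, 8/3) = 0.8571.

s = 8/3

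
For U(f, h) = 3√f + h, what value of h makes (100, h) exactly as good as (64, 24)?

h = 18

U(64, 24) = 48.
Set U(100, h) = 48 and solve.
With f = 100: √100 = 10, so h = 48 − 3·10 = 18.
Check: U(100, 18) = 48.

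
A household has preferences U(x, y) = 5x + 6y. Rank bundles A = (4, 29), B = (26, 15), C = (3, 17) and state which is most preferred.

Bundle B

Evaluate utility at each bundle:
U(A) = 194.
U(B) = 220.
U(C) = 117.
Highest utility is B, so B ≻ A ≻ C.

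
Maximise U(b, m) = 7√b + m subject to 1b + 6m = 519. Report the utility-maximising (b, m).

b* = 441, m* = 13

MU_b = 7/(2√b), MU_m = 1.
MRS = 7/(2√b) ÷ 1.
Tangency: set MRS = p_b/p_m = 1/6.
MRS depends only on b: 3.5/√b = 1/6 ⇒ √b = 3.5/(1/6) = 21 ⇒ b* = 441.
From the budget, 6·m = 519 − 1·441 = 78, so m* = 13.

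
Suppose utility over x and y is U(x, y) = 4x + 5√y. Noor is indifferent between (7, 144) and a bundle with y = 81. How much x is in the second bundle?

x = 10.75

U(7, 144) = 88.
Set U(x, 81) = 88 and solve.
With y = 81: √81 = 9, so 4x = 88 − 5·9 = 43 and x = 10.75.
Check: U(10.75, 81) = 88.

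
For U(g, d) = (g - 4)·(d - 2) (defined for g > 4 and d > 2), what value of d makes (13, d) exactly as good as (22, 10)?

d = 18

U(22, 10) = 144.
Set U(13, d) = 144 and solve.
With g = 13: (13 − 4) = 9, so (d − 2) = 144/9 = 16.
So d = 2 + 16 = 18.
Check: U(13, 18) = 144.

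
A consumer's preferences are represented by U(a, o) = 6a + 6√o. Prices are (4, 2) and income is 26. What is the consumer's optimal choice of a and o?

a* = 6, o* = 1

MU_a = 6, MU_o = 6/(2√o).
MRS = 6 ÷ (6/(2√o)).
Tangency: set MRS = p_a/p_o = 4/2 = 2.
MRS depends only on o: 2·√o = 2 ⇒ √o = 2/2 = 1 ⇒ o* = 1.
From the budget, 4·a = 26 − 2·1 = 24, so a* = 6.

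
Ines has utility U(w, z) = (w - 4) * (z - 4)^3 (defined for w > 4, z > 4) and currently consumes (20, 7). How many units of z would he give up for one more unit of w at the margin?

MRS = 1/16

MU_w = (z−4)^3, MU_z = 3·(w−4)·(z−4)^2.
MRS = (1/3)·(z−4)/(w−4).
At (20, 7): MRS = 1/16.
That is, one extra unit of w is worth 1/16 units of z at the margin.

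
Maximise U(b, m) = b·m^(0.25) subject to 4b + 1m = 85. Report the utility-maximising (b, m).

MU_b = m^(0.25) and MU_m = 0.25·b·m^(-0.75).
MRS = MU_b/MU_m = (4)·m/b.
Tangency: set MRS = p_b/p_m = 4/1 = 4.
So (4)·m/b = 4, i.e. m = b.
Substitute into the budget 4·b + 1·m = 85: 5·b = 85, so b* = 17.
Then m* = 17.

b* = 17, m* = 17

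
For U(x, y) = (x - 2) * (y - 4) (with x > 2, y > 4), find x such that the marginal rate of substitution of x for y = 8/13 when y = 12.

x = 15

MU_x = (y−4), MU_y = (x−2).
MRS = (y−4)/(x−2).
Substitute y = 12: MRS = 8/(x − 2). Setting this equal to 8/13 gives x − 2 = 8/(8/13) = 13, so x = 15.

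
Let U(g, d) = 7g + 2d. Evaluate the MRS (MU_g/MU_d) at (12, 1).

MU_g = 7, MU_d = 2, so MRS = 7/2 = 3.5 at every bundle.
At (12, 1): MRS = 3.5.
So at (12, 1) the consumer would give up 3.5 units of d for one more unit of g.

MRS = 3.5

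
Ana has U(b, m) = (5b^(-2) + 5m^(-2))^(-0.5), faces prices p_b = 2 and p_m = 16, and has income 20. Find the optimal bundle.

For CES with ρ = -2, MRS = (m/b)^3.
Tangency: set MRS = p_b/p_m = 2/16 = 0.125.
So (m/b)^3 = 0.125; taking the cube root, m/b = 0.5, i.e. m = 0.5·b.
Substitute into the budget 2·b + 16·m = 20: 10·b = 20, so b* = 2 and m* = 0.5·2 = 1.

b* = 2, m* = 1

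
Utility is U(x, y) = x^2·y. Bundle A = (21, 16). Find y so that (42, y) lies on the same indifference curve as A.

y = 4

U(21, 16) = 7056.
Set U(42, y) = 7056 and solve.
With x = 42: 42^2 = 1764, so y = 7056/1764 = 4.
Check: U(42, 4) = 7056.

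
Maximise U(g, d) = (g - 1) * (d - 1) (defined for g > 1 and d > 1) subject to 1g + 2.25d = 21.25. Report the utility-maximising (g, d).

g* = 10, d* = 5

MU_g = (d−1), MU_d = (g−1).
MRS = (d−1)/(g−1).
Tangency: set MRS = p_g/p_d = 1/2.25 = 4/9.
So (d − 1)/(g − 1) = 4/9, i.e. (d − 1) = (4/9)·(g − 1).
Rewrite the budget in excess-of-subsistence terms: 1·(g − 1) + 2.25·(d − 1) = 21.25 − 1·1 − 2.25·1 = 18.
Substituting, 2·(g − 1) = 18, so g − 1 = 9 and g* = 10.
Then d − 1 = (4/9)·9 = 4, so d* = 5.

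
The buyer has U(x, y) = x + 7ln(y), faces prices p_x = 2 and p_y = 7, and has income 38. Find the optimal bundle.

x* = 12, y* = 2

MU_x = 1, MU_y = 7/y.
MRS = 1 ÷ (7/y).
Tangency: set MRS = p_x/p_y = 2/7.
MRS depends only on y: (1/7)·y = 2/7 ⇒ y* = (2/7)/(1/7) = 2.
From the budget, 2·x = 38 − 7·2 = 24, so x* = 12.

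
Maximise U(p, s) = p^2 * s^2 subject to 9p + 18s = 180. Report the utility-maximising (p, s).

MU_p = 2·p·s^2 and MU_s = 2·p^2·s.
MRS = MU_p/MU_s = s/p.
Tangency: set MRS = p_p/p_s = 9/18 = 0.5.
So s/p = 0.5, i.e. s = 0.5·p.
Substitute into the budget 9·p + 18·s = 180: 18·p = 180, so p* = 10.
Then s* = 0.5·10 = 5.

p* = 10, s* = 5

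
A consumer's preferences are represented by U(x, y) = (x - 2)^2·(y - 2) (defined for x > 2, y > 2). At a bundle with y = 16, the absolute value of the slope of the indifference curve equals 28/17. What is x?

x = 19

MU_x = 2·(x−2)·(y−2), MU_y = (x−2)^2.
MRS = (2/1)·(y−2)/(x−2).
Substitute y = 16: MRS = 28/(x − 2). Setting this equal to 28/17 gives x − 2 = 28/(28/17) = 17, so x = 19.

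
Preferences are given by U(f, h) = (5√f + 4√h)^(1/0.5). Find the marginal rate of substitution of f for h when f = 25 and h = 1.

For CES with ρ = 0.5, MRS = (5/4)·√(h/f).
At (25, 1): MRS = 0.25.
That is, one extra unit of f is worth 0.25 units of h at the margin.

MRS = 0.25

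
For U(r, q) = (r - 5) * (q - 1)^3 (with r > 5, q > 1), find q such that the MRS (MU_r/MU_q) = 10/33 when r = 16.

MU_r = (q−1)^3, MU_q = 3·(r−5)·(q−1)^2.
MRS = (1/3)·(q−1)/(r−5).
Substitute r = 16: MRS = (q − 1)/33. Setting this equal to 10/33 gives q − 1 = (10/33)·33 = 10, so q = 11.

q = 11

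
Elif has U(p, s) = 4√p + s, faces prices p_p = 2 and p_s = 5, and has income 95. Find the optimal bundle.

MU_p = 4/(2√p), MU_s = 1.
MRS = 4/(2√p) ÷ 1.
Tangency: set MRS = p_p/p_s = 2/5 = 0.4.
MRS depends only on p: 2/√p = 0.4 ⇒ √p = 2/0.4 = 5 ⇒ p* = 25.
From the budget, 5·s = 95 − 2·25 = 45, so s* = 9.

p* = 25, s* = 9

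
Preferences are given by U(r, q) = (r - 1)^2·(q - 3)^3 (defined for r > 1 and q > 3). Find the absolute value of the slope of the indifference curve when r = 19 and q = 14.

MU_r = 2·(r−1)·(q−3)^3, MU_q = 3·(r−1)^2·(q−3)^2.
MRS = (2/3)·(q−3)/(r−1).
At (19, 14): MRS = 11/27.
That is, one extra unit of r is worth 11/27 units of q at the margin.

MRS = 11/27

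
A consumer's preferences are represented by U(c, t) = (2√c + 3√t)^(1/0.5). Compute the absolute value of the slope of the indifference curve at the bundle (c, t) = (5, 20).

For CES with ρ = 0.5, MRS = (2/3)·√(t/c).
At (5, 20): MRS = 4/3.
That is, one extra unit of c is worth 4/3 units of t at the margin.

MRS = 4/3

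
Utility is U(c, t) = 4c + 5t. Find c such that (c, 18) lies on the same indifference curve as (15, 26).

U(15, 26) = 190.
Set U(c, 18) = 190 and solve.
4c + 5·18 = 190 ⇒ 4c = 100 ⇒ c = 25.
Check: U(25, 18) = 190.

c = 25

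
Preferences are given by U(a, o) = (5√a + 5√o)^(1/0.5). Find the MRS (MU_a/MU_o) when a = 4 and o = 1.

MRS = 0.5

For CES with ρ = 0.5, MRS = √(o/a).
At (4, 1): MRS = 0.5.
So at (4, 1) the consumer would give up 0.5 units of o for one more unit of a.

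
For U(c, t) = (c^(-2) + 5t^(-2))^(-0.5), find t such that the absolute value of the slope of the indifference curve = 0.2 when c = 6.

t = 6

For CES with ρ = -2, MRS = (1/5)·(t/c)^3.
Setting (1/5)·(t/6)^3 = 0.2 gives (t/6)^3 = 1, so t/6 = 1 and t = 6.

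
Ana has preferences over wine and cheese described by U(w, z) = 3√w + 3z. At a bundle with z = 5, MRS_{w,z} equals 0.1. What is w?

MU_w = 3/(2√w), MU_z = 3.
MRS = 3/(2√w) ÷ 3.
MRS depends only on w: 0.5/√w = 0.1 ⇒ √w = 0.5/0.1 = 5 ⇒ w = 25.

w = 25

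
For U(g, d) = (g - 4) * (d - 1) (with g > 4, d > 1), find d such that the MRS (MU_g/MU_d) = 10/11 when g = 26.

MU_g = (d−1), MU_d = (g−4).
MRS = (d−1)/(g−4).
Substitute g = 26: MRS = (d − 1)/22. Setting this equal to 10/11 gives d − 1 = (10/11)·22 = 20, so d = 21.

d = 21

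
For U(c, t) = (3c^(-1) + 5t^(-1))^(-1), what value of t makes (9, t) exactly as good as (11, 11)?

U depends on (c, t) only through S = 3c^(-1) + 5t^(-1), so equal utility means equal S. At (11, 11): S = 8/11.
With c = 9: 3·9^(-1) = 1/3, so 5t^(-1) = 8/11 − 1/3 = 13/33, i.e. t^(-1) = 13/165.
Hence t = 1/(13/165) = 165/13.
Check: U(9, 165/13) = 1.375.

t = 165/13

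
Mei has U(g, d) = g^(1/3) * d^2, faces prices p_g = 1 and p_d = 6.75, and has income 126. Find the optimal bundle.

MU_g = 1/3·g^(-2/3)·d^2 and MU_d = 2·g^(1/3)·d.
MRS = MU_g/MU_d = (1/6)·d/g.
Tangency: set MRS = p_g/p_d = 1/6.75 = 4/27.
So (1/6)·d/g = 4/27, i.e. d = (8/9)·g.
Substitute into the budget 1·g + 6.75·d = 126: 7·g = 126, so g* = 18.
Then d* = (8/9)·18 = 16.

g* = 18, d* = 16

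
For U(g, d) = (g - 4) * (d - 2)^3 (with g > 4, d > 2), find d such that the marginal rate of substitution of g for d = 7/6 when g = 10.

d = 23

MU_g = (d−2)^3, MU_d = 3·(g−4)·(d−2)^2.
MRS = (1/3)·(d−2)/(g−4).
Substitute g = 10: MRS = (d − 2)/18. Setting this equal to 7/6 gives d − 2 = (7/6)·18 = 21, so d = 23.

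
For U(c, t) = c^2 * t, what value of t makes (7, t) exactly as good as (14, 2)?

t = 8

U(14, 2) = 392.
Set U(7, t) = 392 and solve.
With c = 7: 7^2 = 49, so t = 392/49 = 8.
Check: U(7, 8) = 392.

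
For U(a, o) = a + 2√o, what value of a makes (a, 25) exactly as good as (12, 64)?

a = 18

U(12, 64) = 28.
Set U(a, 25) = 28 and solve.
With o = 25: √25 = 5, so a = 28 − 2·5 = 18.
Check: U(18, 25) = 28.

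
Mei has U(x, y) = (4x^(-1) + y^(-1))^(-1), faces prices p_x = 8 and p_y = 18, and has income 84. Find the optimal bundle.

For CES with ρ = -1, MRS = (4/1)·(y/x)^2.
Tangency: set MRS = p_x/p_y = 8/18 = 4/9.
So (y/x)^2 = 1/9; taking the square root, y/x = 1/3, i.e. y = (1/3)·x.
Substitute into the budget 8·x + 18·y = 84: 14·x = 84, so x* = 6 and y* = (1/3)·6 = 2.

x* = 6, y* = 2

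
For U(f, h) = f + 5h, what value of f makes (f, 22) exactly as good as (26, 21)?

U(26, 21) = 131.
Set U(f, 22) = 131 and solve.
f + 5·22 = 131 ⇒ f = 21 ⇒ f = 21.
Check: U(21, 22) = 131.

f = 21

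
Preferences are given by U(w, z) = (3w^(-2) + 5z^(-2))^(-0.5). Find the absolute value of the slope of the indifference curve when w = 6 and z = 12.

For CES with ρ = -2, MRS = (3/5)·(z/w)^3.
At (6, 12): MRS = 4.8.
The indifference curve has slope −4.8 at this bundle.

MRS = 4.8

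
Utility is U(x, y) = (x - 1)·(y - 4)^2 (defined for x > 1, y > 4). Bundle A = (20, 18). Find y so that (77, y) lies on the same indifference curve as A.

y = 11

U(20, 18) = 3724.
Set U(77, y) = 3724 and solve.
With x = 77: (77 − 1) = 76, so (y − 4)^2 = 3724/76 = 49.
Taking the square root (with y > 4): y − 4 = 7, so y = 11.
Check: U(77, 11) = 3724.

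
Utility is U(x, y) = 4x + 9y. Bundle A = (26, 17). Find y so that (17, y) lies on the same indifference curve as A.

U(26, 17) = 257.
Set U(17, y) = 257 and solve.
4·17 + 9y = 257 ⇒ 9y = 189 ⇒ y = 21.
Check: U(17, 21) = 257.

y = 21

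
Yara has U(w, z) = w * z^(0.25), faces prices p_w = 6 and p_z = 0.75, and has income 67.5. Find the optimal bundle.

MU_w = z^(0.25) and MU_z = 0.25·w·z^(-0.75).
MRS = MU_w/MU_z = (4)·z/w.
Tangency: set MRS = p_w/p_z = 6/0.75 = 8.
So (4)·z/w = 8, i.e. z = 2·w.
Substitute into the budget 6·w + 0.75·z = 67.5: 7.5·w = 67.5, so w* = 9.
Then z* = 2·9 = 18.

w* = 9, z* = 18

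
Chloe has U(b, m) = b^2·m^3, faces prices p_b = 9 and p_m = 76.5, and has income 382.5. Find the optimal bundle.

b* = 17, m* = 3

MU_b = 2·b·m^3 and MU_m = 3·b^2·m^2.
MRS = MU_b/MU_m = (2/3)·m/b.
Tangency: set MRS = p_b/p_m = 9/76.5 = 2/17.
So (2/3)·m/b = 2/17, i.e. m = (3/17)·b.
Substitute into the budget 9·b + 76.5·m = 382.5: 22.5·b = 382.5, so b* = 17.
Then m* = (3/17)·17 = 3.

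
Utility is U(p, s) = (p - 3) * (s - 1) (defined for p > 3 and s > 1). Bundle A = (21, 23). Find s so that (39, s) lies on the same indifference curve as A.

U(21, 23) = 396.
Set U(39, s) = 396 and solve.
With p = 39: (39 − 3) = 36, so (s − 1) = 396/36 = 11.
So s = 1 + 11 = 12.
Check: U(39, 12) = 396.

s = 12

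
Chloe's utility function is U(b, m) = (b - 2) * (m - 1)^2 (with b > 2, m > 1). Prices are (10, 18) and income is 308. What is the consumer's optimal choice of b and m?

MU_b = (m−1)^2, MU_m = 2·(b−2)·(m−1).
MRS = (1/2)·(m−1)/(b−2).
Tangency: set MRS = p_b/p_m = 10/18 = 5/9.
So (1/2)·(m − 1)/(b − 2) = 5/9, i.e. (m − 1) = (10/9)·(b − 2).
Rewrite the budget in excess-of-subsistence terms: 10·(b − 2) + 18·(m − 1) = 308 − 10·2 − 18·1 = 270.
Substituting, 30·(b − 2) = 270, so b − 2 = 9 and b* = 11.
Then m − 1 = (10/9)·9 = 10, so m* = 11.

b* = 11, m* = 11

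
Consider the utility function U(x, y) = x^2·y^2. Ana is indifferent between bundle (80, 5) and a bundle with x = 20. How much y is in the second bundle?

y = 20

U(80, 5) = 160000.
Set U(20, y) = 160000 and solve.
With x = 20: 20^2 = 400, so y^2 = 160000/400 = 400; taking the square root, y = 20.
Check: U(20, 20) = 160000.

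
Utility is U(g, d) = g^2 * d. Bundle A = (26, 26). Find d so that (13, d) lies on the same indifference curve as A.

d = 104

U(26, 26) = 17576.
Set U(13, d) = 17576 and solve.
With g = 13: 13^2 = 169, so d = 17576/169 = 104.
Check: U(13, 104) = 17576.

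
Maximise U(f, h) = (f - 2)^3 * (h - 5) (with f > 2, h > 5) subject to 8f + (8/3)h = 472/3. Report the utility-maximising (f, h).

MU_f = 3·(f−2)^2·(h−5), MU_h = (f−2)^3.
MRS = (3/1)·(h−5)/(f−2).
Tangency: set MRS = p_f/p_h = 8/(8/3) = 3.
So (3/1)·(h − 5)/(f − 2) = 3, i.e. (h − 5) = (f − 2).
Rewrite the budget in excess-of-subsistence terms: 8·(f − 2) + (8/3)·(h − 5) = 472/3 − 8·2 − (8/3)·5 = 128.
Substituting, (32/3)·(f − 2) = 128, so f − 2 = 12 and f* = 14.
Then h − 5 = 12, so h* = 17.

f* = 14, h* = 17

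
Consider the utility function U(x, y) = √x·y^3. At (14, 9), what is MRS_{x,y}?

MU_x = 0.5·x^(-0.5)·y^3 and MU_y = 3·√x·y^2.
MRS = MU_x/MU_y = (1/6)·y/x.
At (14, 9): MRS = 3/28.
So at (14, 9) the consumer would give up 3/28 units of y for one more unit of x.

MRS = 3/28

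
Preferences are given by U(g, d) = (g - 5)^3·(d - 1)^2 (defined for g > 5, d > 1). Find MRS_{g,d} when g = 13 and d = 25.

MU_g = 3·(g−5)^2·(d−1)^2, MU_d = 2·(g−5)^3·(d−1).
MRS = (3/2)·(d−1)/(g−5).
At (13, 25): MRS = 4.5.
That is, one extra unit of g is worth 4.5 units of d at the margin.

MRS = 4.5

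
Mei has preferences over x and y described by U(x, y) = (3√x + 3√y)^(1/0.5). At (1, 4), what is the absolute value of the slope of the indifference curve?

MRS = 2

For CES with ρ = 0.5, MRS = √(y/x).
At (1, 4): MRS = 2.
So at (1, 4) the consumer would give up 2 units of y for one more unit of x.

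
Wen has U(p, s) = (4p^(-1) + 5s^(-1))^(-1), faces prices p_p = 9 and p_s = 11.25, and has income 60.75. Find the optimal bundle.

For CES with ρ = -1, MRS = (4/5)·(s/p)^2.
Tangency: set MRS = p_p/p_s = 9/11.25 = 0.8.
So (s/p)^2 = 1; taking the square root, s/p = 1, i.e. s = p.
Substitute into the budget 9·p + 11.25·s = 60.75: 20.25·p = 60.75, so p* = 3 and s* = 3.

p* = 3, s* = 3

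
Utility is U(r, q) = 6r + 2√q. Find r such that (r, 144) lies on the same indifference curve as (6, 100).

r = 16/3

U(6, 100) = 56.
Set U(r, 144) = 56 and solve.
With q = 144: √144 = 12, so 6r = 56 − 2·12 = 32 and r = 16/3.
Check: U(16/3, 144) = 56.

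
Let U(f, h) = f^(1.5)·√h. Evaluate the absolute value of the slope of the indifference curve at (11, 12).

MRS = 36/11

MU_f = 1.5·√f·√h and MU_h = 0.5·f^(1.5)·h^(-0.5).
MRS = MU_f/MU_h = (3)·h/f.
At (11, 12): MRS = 36/11.
That is, one extra unit of f is worth 36/11 units of h at the margin.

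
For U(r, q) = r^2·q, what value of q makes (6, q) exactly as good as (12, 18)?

q = 72

U(12, 18) = 2592.
Set U(6, q) = 2592 and solve.
With r = 6: 6^2 = 36, so q = 2592/36 = 72.
Check: U(6, 72) = 2592.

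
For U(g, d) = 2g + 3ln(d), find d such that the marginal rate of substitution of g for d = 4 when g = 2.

MU_g = 2, MU_d = 3/d.
MRS = 2 ÷ (3/d).
MRS depends only on d: (2/3)·d = 4 ⇒ d = 4/(2/3) = 6.

d = 6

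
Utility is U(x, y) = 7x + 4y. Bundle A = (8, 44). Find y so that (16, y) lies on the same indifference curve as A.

U(8, 44) = 232.
Set U(16, y) = 232 and solve.
7·16 + 4y = 232 ⇒ 4y = 120 ⇒ y = 30.
Check: U(16, 30) = 232.

y = 30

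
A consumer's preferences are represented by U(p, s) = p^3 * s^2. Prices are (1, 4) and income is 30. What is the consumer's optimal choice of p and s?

MU_p = 3·p^2·s^2 and MU_s = 2·p^3·s.
MRS = MU_p/MU_s = (3/2)·s/p.
Tangency: set MRS = p_p/p_s = 1/4 = 0.25.
So (3/2)·s/p = 0.25, i.e. s = (1/6)·p.
Substitute into the budget 1·p + 4·s = 30: (5/3)·p = 30, so p* = 18.
Then s* = (1/6)·18 = 3.

p* = 18, s* = 3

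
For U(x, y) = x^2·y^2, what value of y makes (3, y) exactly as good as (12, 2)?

U(12, 2) = 576.
Set U(3, y) = 576 and solve.
With x = 3: 3^2 = 9, so y^2 = 576/9 = 64; taking the square root, y = 8.
Check: U(3, 8) = 576.

y = 8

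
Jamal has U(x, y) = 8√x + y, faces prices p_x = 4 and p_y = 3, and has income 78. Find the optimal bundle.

x* = 9, y* = 14

MU_x = 8/(2√x), MU_y = 1.
MRS = 8/(2√x) ÷ 1.
Tangency: set MRS = p_x/p_y = 4/3.
MRS depends only on x: 4/√x = 4/3 ⇒ √x = 4/(4/3) = 3 ⇒ x* = 9.
From the budget, 3·y = 78 − 4·9 = 42, so y* = 14.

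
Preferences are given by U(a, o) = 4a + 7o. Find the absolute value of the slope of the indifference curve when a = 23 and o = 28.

MU_a = 4, MU_o = 7, so MRS = 4/7 at every bundle.
At (23, 28): MRS = 4/7.
That is, one extra unit of a is worth 4/7 units of o at the margin.

MRS = 4/7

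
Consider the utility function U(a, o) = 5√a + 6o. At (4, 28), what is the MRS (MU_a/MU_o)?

MRS = 5/24

MU_a = 5/(2√a), MU_o = 6.
MRS = 5/(2√a) ÷ 6.
At (4, 28): MRS = 5/24.
That is, one extra unit of a is worth 5/24 units of o at the margin.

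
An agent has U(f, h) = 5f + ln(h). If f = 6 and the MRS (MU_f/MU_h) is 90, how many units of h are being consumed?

MU_f = 5, MU_h = 1/h.
MRS = 5 ÷ (1/h).
MRS depends only on h: 5·h = 90 ⇒ h = 90/5 = 18.

h = 18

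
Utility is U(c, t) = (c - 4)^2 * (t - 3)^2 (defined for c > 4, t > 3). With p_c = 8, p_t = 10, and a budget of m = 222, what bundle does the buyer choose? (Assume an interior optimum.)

MU_c = 2·(c−4)·(t−3)^2, MU_t = 2·(c−4)^2·(t−3).
MRS = (t−3)/(c−4).
Tangency: set MRS = p_c/p_t = 8/10 = 0.8.
So (t − 3)/(c − 4) = 0.8, i.e. (t − 3) = 0.8·(c − 4).
Rewrite the budget in excess-of-subsistence terms: 8·(c − 4) + 10·(t − 3) = 222 − 8·4 − 10·3 = 160.
Substituting, 16·(c − 4) = 160, so c − 4 = 10 and c* = 14.
Then t − 3 = 0.8·10 = 8, so t* = 11.

c* = 14, t* = 11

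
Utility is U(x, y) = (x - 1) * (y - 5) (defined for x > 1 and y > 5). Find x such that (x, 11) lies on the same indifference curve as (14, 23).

U(14, 23) = 234.
Set U(x, 11) = 234 and solve.
With y = 11: (11 − 5) = 6, so (x − 1) = 234/6 = 39.
So x = 1 + 39 = 40.
Check: U(40, 11) = 234.

x = 40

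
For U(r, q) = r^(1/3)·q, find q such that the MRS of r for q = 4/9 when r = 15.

MU_r = 1/3·r^(-2/3)·q and MU_q = r^(1/3).
MRS = MU_r/MU_q = (1/3)·q/r.
Substitute r = 15: MRS = q/45. Setting q/45 = 4/9 gives q = (4/9)·45 = 20.

q = 20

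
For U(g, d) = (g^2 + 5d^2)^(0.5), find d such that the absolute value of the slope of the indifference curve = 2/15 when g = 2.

For CES with ρ = 2, MRS = (1/5)·(d/g)^(-1).
Setting (1/5)·(d/2)^(-1) = 2/15 gives (d/2)^(-1) = 2/3, so d/2 = 1.5 and d = 3.

d = 3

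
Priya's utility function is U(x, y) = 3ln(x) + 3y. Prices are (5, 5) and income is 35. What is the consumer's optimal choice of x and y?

x* = 1, y* = 6

MU_x = 3/x, MU_y = 3.
MRS = 3/x ÷ 3.
Tangency: set MRS = p_x/p_y = 5/5 = 1.
MRS depends only on x: 1/x = 1 ⇒ x* = 1/1 = 1.
From the budget, 5·y = 35 − 5·1 = 30, so y* = 6.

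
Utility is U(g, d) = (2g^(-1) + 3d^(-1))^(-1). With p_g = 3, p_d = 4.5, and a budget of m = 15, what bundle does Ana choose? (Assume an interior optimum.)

For CES with ρ = -1, MRS = (2/3)·(d/g)^2.
Tangency: set MRS = p_g/p_d = 3/4.5 = 2/3.
So (d/g)^2 = 1; taking the square root, d/g = 1, i.e. d = g.
Substitute into the budget 3·g + 4.5·d = 15: 7.5·g = 15, so g* = 2 and d* = 2.

g* = 2, d* = 2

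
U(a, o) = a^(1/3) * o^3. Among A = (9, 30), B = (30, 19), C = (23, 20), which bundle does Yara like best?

Bundle A

Evaluate utility at each bundle:
U(A) = 56162.263.
U(B) = 21312.508.
U(C) = 22750.936.
Highest utility is A, so A ≻ C ≻ B.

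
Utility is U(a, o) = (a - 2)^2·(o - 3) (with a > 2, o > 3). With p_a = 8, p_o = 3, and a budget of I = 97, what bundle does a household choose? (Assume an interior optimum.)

MU_a = 2·(a−2)·(o−3), MU_o = (a−2)^2.
MRS = (2/1)·(o−3)/(a−2).
Tangency: set MRS = p_a/p_o = 8/3.
So (2/1)·(o − 3)/(a − 2) = 8/3, i.e. (o − 3) = (4/3)·(a − 2).
Rewrite the budget in excess-of-subsistence terms: 8·(a − 2) + 3·(o − 3) = 97 − 8·2 − 3·3 = 72.
Substituting, 12·(a − 2) = 72, so a − 2 = 6 and a* = 8.
Then o − 3 = (4/3)·6 = 8, so o* = 11.

a* = 8, o* = 11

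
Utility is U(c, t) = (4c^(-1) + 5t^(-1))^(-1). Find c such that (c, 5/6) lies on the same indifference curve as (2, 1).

c = 4

U depends on (c, t) only through S = 4c^(-1) + 5t^(-1), so equal utility means equal S. At (2, 1): S = 7.
With t = 5/6: 5·(5/6)^(-1) = 6, so 4c^(-1) = 7 − 6 = 1, i.e. c^(-1) = 0.25.
Hence c = 1/0.25 = 4.
Check: U(4, 5/6) = 0.1429.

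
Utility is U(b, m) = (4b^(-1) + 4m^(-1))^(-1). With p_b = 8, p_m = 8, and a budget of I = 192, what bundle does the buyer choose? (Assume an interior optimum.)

For CES with ρ = -1, MRS = (m/b)^2.
Tangency: set MRS = p_b/p_m = 8/8 = 1.
So (m/b)^2 = 1; taking the square root, m/b = 1, i.e. m = b.
Substitute into the budget 8·b + 8·m = 192: 16·b = 192, so b* = 12 and m* = 12.

b* = 12, m* = 12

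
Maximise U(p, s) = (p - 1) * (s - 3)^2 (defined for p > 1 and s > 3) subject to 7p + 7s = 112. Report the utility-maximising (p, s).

MU_p = (s−3)^2, MU_s = 2·(p−1)·(s−3).
MRS = (1/2)·(s−3)/(p−1).
Tangency: set MRS = p_p/p_s = 7/7 = 1.
So (1/2)·(s − 3)/(p − 1) = 1, i.e. (s − 3) = 2·(p − 1).
Rewrite the budget in excess-of-subsistence terms: 7·(p − 1) + 7·(s − 3) = 112 − 7·1 − 7·3 = 84.
Substituting, 21·(p − 1) = 84, so p − 1 = 4 and p* = 5.
Then s − 3 = 2·4 = 8, so s* = 11.

p* = 5, s* = 11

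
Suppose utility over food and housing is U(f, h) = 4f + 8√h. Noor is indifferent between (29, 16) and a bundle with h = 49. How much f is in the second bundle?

U(29, 16) = 148.
Set U(f, 49) = 148 and solve.
With h = 49: √49 = 7, so 4f = 148 − 8·7 = 92 and f = 23.
Check: U(23, 49) = 148.

f = 23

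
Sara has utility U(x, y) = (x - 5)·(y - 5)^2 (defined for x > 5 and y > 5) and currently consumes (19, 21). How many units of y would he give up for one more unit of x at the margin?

MRS = 4/7

MU_x = (y−5)^2, MU_y = 2·(x−5)·(y−5).
MRS = (1/2)·(y−5)/(x−5).
At (19, 21): MRS = 4/7.
So at (19, 21) the consumer would give up 4/7 units of y for one more unit of x.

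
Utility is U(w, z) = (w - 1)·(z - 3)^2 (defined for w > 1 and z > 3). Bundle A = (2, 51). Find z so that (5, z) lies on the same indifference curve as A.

z = 27

U(2, 51) = 2304.
Set U(5, z) = 2304 and solve.
With w = 5: (5 − 1) = 4, so (z − 3)^2 = 2304/4 = 576.
Taking the square root (with z > 3): z − 3 = 24, so z = 27.
Check: U(5, 27) = 2304.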